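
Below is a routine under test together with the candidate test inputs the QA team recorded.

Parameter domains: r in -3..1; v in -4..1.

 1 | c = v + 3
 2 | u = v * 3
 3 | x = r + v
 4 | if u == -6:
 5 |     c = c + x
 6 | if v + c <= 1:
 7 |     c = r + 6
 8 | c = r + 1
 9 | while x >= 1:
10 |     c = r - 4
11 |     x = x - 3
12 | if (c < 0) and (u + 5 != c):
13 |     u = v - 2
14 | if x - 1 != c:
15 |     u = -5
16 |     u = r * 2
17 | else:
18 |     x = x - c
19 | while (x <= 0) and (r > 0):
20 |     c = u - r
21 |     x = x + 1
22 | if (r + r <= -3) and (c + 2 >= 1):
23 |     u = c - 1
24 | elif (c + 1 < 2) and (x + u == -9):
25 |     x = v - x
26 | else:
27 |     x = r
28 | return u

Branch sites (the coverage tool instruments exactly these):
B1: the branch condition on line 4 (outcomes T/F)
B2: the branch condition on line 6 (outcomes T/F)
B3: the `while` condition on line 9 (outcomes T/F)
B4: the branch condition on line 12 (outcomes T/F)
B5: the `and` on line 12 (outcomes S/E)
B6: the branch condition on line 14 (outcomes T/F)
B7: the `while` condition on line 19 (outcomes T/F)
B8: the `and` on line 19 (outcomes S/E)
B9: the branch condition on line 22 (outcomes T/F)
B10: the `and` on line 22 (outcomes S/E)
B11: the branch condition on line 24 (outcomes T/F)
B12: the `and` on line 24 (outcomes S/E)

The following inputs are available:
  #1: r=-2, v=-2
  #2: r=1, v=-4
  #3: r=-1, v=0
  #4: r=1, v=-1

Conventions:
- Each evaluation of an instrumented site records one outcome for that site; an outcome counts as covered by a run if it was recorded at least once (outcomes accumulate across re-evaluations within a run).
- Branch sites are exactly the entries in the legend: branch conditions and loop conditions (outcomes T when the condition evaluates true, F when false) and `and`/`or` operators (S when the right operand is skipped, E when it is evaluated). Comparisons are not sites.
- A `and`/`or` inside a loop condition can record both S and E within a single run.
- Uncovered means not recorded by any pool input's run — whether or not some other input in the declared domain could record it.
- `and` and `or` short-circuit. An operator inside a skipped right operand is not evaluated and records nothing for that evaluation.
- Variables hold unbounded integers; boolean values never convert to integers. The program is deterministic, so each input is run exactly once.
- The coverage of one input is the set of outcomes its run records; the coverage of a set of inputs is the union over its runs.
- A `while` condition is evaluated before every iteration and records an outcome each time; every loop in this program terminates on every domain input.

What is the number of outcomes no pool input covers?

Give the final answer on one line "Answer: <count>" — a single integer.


#1 (r=-2, v=-2) -> B1->T, B2->T, B3->F, B5->E, B4->F, B6->T, B8->E, B7->F, B10->E, B9->T; covered: B1=T, B2=T, B3=F, B4=F, B5=E, B6=T, B7=F, B8=E, B9=T, B10=E
#2 (r=1, v=-4) -> B1->F, B2->T, B3->F, B5->S, B4->F, B6->T, B8->E, B7->T, B8->E, B7->T, B8->E, B7->T, B8->E, B7->T, ...; covered: B1=F, B2=T, B3=F, B4=F, B5=S, B6=T, B7=T, B7=F, B8=S, B8=E, B9=F, B10=S, B11=F, B12=S
#3 (r=-1, v=0) -> B1->F, B2->F, B3->F, B5->S, B4->F, B6->T, B8->E, B7->F, B10->S, B9->F, B12->E, B11->F; covered: B1=F, B2=F, B3=F, B4=F, B5=S, B6=T, B7=F, B8=E, B9=F, B10=S, B11=F, B12=E
#4 (r=1, v=-1) -> B1->F, B2->T, B3->F, B5->S, B4->F, B6->T, B8->E, B7->T, B8->S, B7->F, B10->S, B9->F, B12->S, B11->F; covered: B1=F, B2=T, B3=F, B4=F, B5=S, B6=T, B7=T, B7=F, B8=S, B8=E, B9=F, B10=S, B11=F, B12=S
union over the pool: B1=T, B1=F, B2=T, B2=F, B3=F, B4=F, B5=S, B5=E, B6=T, B7=T, B7=F, B8=S, B8=E, B9=T, B9=F, B10=S, B10=E, B11=F, B12=S, B12=E
uncovered (4 of 24): B3=T, B4=T, B6=F, B11=T
Answer: 4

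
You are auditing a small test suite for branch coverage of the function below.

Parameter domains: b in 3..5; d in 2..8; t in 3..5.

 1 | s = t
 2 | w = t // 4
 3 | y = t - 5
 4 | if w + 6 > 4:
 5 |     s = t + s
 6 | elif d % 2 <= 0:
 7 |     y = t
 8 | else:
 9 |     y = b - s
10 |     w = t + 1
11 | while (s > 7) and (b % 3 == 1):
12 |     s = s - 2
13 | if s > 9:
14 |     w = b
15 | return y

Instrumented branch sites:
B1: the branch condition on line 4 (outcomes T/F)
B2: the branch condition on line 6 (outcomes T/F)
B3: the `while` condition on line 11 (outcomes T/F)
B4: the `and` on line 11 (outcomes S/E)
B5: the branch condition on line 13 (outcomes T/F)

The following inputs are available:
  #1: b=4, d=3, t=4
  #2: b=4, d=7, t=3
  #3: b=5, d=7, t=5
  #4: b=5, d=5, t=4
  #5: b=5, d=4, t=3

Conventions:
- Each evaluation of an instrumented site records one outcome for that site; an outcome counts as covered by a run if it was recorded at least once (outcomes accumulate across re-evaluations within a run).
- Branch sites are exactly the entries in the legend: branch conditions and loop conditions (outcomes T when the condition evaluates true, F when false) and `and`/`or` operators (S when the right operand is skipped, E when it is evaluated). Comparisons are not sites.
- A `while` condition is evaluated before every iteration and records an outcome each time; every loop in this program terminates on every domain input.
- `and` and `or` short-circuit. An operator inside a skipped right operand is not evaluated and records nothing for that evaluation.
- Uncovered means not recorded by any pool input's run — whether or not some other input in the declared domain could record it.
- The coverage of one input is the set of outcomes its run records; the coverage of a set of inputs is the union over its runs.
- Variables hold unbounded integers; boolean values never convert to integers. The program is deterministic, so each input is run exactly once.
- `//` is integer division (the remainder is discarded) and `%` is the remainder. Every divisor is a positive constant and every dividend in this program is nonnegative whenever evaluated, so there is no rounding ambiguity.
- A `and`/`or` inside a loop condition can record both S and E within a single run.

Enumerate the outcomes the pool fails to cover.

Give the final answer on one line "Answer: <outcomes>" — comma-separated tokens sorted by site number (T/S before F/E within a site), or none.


run #1 (b=4, d=3, t=4) runs B1->T, B4->E, B3->T, B4->S, B3->F, B5->F; records B1=T, B3=T, B3=F, B4=S, B4=E, B5=F
run #2 (b=4, d=7, t=3) runs B1->T, B4->S, B3->F, B5->F; records B1=T, B3=F, B4=S, B5=F
run #3 (b=5, d=7, t=5) runs B1->T, B4->E, B3->F, B5->T; records B1=T, B3=F, B4=E, B5=T
run #4 (b=5, d=5, t=4) runs B1->T, B4->E, B3->F, B5->F; records B1=T, B3=F, B4=E, B5=F
run #5 (b=5, d=4, t=3) runs B1->T, B4->S, B3->F, B5->F; records B1=T, B3=F, B4=S, B5=F
union over the pool: B1=T, B3=T, B3=F, B4=S, B4=E, B5=T, B5=F
uncovered (3 of 10): B1=F, B2=T, B2=F
Answer: B1=F, B2=T, B2=F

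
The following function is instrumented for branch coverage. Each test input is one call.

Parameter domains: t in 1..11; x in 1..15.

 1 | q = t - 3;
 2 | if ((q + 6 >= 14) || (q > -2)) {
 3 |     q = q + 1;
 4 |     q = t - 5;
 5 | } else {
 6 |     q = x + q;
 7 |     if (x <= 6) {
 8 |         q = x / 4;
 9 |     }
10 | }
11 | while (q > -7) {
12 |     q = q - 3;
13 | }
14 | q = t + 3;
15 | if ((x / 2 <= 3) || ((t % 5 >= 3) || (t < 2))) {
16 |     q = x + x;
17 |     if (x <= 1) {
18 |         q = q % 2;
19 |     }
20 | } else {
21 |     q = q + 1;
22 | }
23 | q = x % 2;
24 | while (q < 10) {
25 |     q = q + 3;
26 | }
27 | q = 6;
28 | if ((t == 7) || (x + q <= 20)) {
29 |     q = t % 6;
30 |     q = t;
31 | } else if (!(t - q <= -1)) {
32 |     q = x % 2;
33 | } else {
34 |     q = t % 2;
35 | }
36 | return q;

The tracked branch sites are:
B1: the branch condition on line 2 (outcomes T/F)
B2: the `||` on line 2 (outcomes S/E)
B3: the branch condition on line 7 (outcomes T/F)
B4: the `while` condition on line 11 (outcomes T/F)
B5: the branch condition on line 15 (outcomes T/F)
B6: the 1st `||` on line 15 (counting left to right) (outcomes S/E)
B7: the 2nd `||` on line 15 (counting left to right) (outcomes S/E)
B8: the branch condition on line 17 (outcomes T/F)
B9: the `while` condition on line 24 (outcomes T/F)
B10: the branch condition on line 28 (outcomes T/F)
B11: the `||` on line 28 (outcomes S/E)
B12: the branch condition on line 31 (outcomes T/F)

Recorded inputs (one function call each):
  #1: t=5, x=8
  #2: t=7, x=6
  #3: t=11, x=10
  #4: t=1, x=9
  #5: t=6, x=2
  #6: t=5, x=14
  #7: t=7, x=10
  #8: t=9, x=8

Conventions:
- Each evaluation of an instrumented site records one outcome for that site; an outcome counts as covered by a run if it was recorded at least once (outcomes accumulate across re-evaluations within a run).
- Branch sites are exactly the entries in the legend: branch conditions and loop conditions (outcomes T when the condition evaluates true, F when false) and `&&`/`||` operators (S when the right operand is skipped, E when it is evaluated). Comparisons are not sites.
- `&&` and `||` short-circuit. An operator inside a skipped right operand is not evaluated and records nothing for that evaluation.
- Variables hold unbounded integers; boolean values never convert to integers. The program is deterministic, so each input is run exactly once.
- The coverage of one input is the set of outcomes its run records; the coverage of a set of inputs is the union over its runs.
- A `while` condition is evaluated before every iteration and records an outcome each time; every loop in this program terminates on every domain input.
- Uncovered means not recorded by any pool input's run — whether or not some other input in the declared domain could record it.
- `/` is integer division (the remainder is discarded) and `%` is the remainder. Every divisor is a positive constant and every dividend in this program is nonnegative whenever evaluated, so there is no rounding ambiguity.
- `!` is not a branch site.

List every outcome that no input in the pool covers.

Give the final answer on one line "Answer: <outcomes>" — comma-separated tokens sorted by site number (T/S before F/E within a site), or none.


run #1 (t=5, x=8) runs B2->E, B1->T, B4->T, B4->T, B4->T, B4->F, B6->E, B7->E, B5->F, B9->T, B9->T, B9->T, B9->T, B9->F, ...; records B1=T, B2=E, B4=T, B4=F, B5=F, B6=E, B7=E, B9=T, B9=F, B10=T, B11=E
run #2 (t=7, x=6) runs B2->E, B1->T, B4->T, B4->T, B4->T, B4->F, B6->S, B5->T, B8->F, B9->T, B9->T, B9->T, B9->T, B9->F, ...; records B1=T, B2=E, B4=T, B4=F, B5=T, B6=S, B8=F, B9=T, B9=F, B10=T, B11=S
run #3 (t=11, x=10) runs B2->S, B1->T, B4->T, B4->T, B4->T, B4->T, B4->T, B4->F, B6->E, B7->E, B5->F, B9->T, B9->T, B9->T, ...; records B1=T, B2=S, B4=T, B4=F, B5=F, B6=E, B7=E, B9=T, B9=F, B10=T, B11=E
run #4 (t=1, x=9) runs B2->E, B1->F, B3->F, B4->T, B4->T, B4->T, B4->T, B4->T, B4->F, B6->E, B7->E, B5->T, B8->F, B9->T, ...; records B1=F, B2=E, B3=F, B4=T, B4=F, B5=T, B6=E, B7=E, B8=F, B9=T, B9=F, B10=T, B11=E
run #5 (t=6, x=2) runs B2->E, B1->T, B4->T, B4->T, B4->T, B4->F, B6->S, B5->T, B8->F, B9->T, B9->T, B9->T, B9->T, B9->F, ...; records B1=T, B2=E, B4=T, B4=F, B5=T, B6=S, B8=F, B9=T, B9=F, B10=T, B11=E
run #6 (t=5, x=14) runs B2->E, B1->T, B4->T, B4->T, B4->T, B4->F, B6->E, B7->E, B5->F, B9->T, B9->T, B9->T, B9->T, B9->F, ...; records B1=T, B2=E, B4=T, B4=F, B5=F, B6=E, B7=E, B9=T, B9=F, B10=T, B11=E
run #7 (t=7, x=10) runs B2->E, B1->T, B4->T, B4->T, B4->T, B4->F, B6->E, B7->E, B5->F, B9->T, B9->T, B9->T, B9->T, B9->F, ...; records B1=T, B2=E, B4=T, B4=F, B5=F, B6=E, B7=E, B9=T, B9=F, B10=T, B11=S
run #8 (t=9, x=8) runs B2->E, B1->T, B4->T, B4->T, B4->T, B4->T, B4->F, B6->E, B7->S, B5->T, B8->F, B9->T, B9->T, B9->T, ...; records B1=T, B2=E, B4=T, B4=F, B5=T, B6=E, B7=S, B8=F, B9=T, B9=F, B10=T, B11=E
union over the pool: B1=T, B1=F, B2=S, B2=E, B3=F, B4=T, B4=F, B5=T, B5=F, B6=S, B6=E, B7=S, B7=E, B8=F, B9=T, B9=F, B10=T, B11=S, B11=E
uncovered (5 of 24): B3=T, B8=T, B10=F, B12=T, B12=F
Answer: B3=T, B8=T, B10=F, B12=T, B12=F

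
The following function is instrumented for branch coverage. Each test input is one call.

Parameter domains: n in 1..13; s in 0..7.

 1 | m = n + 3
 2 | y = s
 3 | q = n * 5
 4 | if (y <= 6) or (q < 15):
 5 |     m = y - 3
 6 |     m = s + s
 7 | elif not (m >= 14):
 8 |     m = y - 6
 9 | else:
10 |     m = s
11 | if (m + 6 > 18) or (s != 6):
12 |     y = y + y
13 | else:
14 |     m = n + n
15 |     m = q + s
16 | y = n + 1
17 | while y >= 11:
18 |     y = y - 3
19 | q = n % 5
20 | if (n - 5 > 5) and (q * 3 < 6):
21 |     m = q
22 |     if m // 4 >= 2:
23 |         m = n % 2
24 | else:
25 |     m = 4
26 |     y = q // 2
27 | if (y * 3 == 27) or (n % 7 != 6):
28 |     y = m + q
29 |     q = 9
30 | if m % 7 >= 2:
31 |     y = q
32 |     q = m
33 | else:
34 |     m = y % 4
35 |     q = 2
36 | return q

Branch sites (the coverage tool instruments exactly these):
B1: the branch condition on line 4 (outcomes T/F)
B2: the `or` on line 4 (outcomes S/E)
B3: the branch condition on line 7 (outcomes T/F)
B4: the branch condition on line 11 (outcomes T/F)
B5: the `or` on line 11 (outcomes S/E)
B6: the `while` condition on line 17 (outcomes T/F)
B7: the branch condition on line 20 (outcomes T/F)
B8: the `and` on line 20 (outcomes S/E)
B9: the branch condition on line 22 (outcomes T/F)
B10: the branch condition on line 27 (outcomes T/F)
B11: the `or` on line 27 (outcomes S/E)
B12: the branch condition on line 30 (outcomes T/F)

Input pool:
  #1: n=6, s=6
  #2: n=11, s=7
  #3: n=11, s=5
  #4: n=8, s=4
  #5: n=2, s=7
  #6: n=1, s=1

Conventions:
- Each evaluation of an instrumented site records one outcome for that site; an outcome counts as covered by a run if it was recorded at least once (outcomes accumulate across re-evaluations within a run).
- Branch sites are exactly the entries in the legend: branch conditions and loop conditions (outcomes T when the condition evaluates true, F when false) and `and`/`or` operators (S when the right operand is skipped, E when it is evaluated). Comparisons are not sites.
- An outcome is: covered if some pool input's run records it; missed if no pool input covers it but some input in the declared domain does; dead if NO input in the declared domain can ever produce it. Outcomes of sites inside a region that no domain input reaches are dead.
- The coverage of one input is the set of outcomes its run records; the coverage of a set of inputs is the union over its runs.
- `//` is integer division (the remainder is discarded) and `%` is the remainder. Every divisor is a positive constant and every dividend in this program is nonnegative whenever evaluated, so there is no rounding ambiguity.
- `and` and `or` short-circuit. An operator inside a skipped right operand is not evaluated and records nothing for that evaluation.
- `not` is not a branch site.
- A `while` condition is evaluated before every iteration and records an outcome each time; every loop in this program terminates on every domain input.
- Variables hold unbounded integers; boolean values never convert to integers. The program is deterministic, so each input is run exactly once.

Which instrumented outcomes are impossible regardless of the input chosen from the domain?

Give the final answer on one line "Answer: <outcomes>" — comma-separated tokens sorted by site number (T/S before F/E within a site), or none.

running all 104 domain inputs and tallying outcomes:
  B9=T: no domain input ever produces it -> dead
  reachable outcomes have witnesses, e.g. B1=T (e.g. n=1, s=0), B1=F (e.g. n=3, s=7), B2=S (e.g. n=1, s=0), B2=E (e.g. n=1, s=7)

Answer: B9=T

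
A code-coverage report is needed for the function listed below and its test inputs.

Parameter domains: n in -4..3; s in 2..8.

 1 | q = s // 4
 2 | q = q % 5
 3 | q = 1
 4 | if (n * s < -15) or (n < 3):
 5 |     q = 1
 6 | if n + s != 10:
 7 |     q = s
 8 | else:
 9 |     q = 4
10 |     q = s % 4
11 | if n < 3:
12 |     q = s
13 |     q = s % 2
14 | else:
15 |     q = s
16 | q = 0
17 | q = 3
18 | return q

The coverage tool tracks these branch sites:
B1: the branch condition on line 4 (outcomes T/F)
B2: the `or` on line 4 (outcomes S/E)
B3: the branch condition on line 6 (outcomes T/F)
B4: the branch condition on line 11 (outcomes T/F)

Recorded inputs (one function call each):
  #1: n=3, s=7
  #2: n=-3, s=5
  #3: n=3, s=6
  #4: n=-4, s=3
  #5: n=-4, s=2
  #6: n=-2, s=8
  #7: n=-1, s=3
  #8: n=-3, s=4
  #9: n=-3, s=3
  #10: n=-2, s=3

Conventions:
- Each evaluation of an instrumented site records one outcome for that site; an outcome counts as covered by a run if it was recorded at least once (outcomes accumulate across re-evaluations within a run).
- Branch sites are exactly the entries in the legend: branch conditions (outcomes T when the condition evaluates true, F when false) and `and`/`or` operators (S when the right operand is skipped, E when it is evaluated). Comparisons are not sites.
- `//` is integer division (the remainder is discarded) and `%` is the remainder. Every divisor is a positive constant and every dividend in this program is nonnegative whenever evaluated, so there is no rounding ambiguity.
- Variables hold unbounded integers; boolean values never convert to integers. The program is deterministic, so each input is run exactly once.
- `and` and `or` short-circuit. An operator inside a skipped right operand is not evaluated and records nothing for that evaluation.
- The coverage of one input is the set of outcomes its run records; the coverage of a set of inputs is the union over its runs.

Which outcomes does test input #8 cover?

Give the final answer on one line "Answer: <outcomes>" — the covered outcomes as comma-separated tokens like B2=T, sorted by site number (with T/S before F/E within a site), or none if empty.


Tracing the run of input #8 (n=-3, s=4):
  B2->E, B1->T, B3->T, B4->T
distinct outcomes covered: B1=T, B2=E, B3=T, B4=T
Answer: B1=T, B2=E, B3=T, B4=T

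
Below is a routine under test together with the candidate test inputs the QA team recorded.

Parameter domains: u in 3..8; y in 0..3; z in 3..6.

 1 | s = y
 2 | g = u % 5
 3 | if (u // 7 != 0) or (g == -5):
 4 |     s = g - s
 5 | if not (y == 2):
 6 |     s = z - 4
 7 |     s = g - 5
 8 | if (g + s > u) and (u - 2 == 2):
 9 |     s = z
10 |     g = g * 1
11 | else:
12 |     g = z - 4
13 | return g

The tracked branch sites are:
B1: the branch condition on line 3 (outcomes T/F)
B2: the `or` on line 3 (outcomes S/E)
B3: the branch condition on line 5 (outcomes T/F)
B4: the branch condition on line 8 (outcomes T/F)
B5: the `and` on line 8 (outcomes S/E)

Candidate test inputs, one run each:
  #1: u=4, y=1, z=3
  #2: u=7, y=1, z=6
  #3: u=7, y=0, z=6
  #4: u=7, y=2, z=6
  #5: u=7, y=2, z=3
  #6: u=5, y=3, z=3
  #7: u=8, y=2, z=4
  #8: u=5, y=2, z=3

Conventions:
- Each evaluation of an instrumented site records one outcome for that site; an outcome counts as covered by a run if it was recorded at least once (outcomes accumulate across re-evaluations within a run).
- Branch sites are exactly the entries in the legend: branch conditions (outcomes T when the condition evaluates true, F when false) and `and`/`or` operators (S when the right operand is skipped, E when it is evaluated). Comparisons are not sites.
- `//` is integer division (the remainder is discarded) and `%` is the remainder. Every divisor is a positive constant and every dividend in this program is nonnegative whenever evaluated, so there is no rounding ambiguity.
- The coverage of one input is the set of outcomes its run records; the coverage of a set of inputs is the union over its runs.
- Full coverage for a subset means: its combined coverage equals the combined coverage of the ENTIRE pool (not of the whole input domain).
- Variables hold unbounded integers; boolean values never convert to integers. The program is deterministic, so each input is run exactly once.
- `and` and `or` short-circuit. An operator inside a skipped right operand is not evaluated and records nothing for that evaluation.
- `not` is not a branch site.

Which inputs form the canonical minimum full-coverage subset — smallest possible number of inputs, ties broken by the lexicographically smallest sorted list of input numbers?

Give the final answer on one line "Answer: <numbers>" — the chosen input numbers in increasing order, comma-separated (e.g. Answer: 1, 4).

input #1 (u=4, y=1, z=3): events B2->E, B1->F, B3->T, B5->S, B4->F; covers B1=F, B2=E, B3=T, B4=F, B5=S
input #2 (u=7, y=1, z=6): events B2->S, B1->T, B3->T, B5->S, B4->F; covers B1=T, B2=S, B3=T, B4=F, B5=S
input #3 (u=7, y=0, z=6): events B2->S, B1->T, B3->T, B5->S, B4->F; covers B1=T, B2=S, B3=T, B4=F, B5=S
input #4 (u=7, y=2, z=6): events B2->S, B1->T, B3->F, B5->S, B4->F; covers B1=T, B2=S, B3=F, B4=F, B5=S
input #5 (u=7, y=2, z=3): events B2->S, B1->T, B3->F, B5->S, B4->F; covers B1=T, B2=S, B3=F, B4=F, B5=S
input #6 (u=5, y=3, z=3): events B2->E, B1->F, B3->T, B5->S, B4->F; covers B1=F, B2=E, B3=T, B4=F, B5=S
input #7 (u=8, y=2, z=4): events B2->S, B1->T, B3->F, B5->S, B4->F; covers B1=T, B2=S, B3=F, B4=F, B5=S
input #8 (u=5, y=2, z=3): events B2->E, B1->F, B3->F, B5->S, B4->F; covers B1=F, B2=E, B3=F, B4=F, B5=S
pool-wide coverage (8 outcomes): B1=T, B1=F, B2=S, B2=E, B3=T, B3=F, B4=F, B5=S
every size-1 subset falls short of the 8 outcomes (best: 5/8)
at size 2, {1, 4} reaches all 8 outcomes; every lexicographically earlier size-2 subset fails

Answer: 1, 4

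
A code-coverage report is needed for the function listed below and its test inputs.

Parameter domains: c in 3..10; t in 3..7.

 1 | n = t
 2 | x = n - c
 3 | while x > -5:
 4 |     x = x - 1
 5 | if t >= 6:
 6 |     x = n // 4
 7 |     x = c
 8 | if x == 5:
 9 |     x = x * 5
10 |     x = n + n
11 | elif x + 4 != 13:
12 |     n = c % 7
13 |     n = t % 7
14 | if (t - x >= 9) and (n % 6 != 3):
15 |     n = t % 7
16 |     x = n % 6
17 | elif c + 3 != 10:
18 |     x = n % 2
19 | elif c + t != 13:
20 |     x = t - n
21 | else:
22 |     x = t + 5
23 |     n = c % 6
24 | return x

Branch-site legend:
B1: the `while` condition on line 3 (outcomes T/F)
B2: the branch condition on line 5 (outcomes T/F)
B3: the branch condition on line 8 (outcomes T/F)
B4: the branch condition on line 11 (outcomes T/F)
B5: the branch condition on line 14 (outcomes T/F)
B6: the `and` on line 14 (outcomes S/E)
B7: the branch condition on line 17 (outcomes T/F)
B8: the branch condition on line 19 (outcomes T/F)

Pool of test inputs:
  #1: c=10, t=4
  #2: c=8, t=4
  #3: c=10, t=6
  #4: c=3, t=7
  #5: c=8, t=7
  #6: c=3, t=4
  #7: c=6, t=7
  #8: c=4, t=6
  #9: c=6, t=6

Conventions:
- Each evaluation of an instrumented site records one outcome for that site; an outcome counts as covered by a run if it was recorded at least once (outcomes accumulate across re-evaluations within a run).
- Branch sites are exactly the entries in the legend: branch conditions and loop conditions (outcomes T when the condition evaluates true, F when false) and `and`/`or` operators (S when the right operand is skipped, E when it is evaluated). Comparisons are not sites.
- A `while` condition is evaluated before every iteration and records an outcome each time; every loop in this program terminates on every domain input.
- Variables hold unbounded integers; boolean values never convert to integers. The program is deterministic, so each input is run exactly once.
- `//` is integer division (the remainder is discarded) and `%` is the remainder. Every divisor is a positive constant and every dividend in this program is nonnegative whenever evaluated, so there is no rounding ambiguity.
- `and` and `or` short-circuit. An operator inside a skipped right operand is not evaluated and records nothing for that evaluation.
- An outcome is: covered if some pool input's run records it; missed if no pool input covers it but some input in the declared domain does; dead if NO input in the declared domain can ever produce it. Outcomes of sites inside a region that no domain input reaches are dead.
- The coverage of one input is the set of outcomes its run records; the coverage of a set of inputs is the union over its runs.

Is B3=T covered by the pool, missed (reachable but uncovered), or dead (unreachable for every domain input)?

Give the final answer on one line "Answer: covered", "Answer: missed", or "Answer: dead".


no pool input records B3=T
but domain input (c=5, t=6) does record it -> reachable, so missed
Answer: missed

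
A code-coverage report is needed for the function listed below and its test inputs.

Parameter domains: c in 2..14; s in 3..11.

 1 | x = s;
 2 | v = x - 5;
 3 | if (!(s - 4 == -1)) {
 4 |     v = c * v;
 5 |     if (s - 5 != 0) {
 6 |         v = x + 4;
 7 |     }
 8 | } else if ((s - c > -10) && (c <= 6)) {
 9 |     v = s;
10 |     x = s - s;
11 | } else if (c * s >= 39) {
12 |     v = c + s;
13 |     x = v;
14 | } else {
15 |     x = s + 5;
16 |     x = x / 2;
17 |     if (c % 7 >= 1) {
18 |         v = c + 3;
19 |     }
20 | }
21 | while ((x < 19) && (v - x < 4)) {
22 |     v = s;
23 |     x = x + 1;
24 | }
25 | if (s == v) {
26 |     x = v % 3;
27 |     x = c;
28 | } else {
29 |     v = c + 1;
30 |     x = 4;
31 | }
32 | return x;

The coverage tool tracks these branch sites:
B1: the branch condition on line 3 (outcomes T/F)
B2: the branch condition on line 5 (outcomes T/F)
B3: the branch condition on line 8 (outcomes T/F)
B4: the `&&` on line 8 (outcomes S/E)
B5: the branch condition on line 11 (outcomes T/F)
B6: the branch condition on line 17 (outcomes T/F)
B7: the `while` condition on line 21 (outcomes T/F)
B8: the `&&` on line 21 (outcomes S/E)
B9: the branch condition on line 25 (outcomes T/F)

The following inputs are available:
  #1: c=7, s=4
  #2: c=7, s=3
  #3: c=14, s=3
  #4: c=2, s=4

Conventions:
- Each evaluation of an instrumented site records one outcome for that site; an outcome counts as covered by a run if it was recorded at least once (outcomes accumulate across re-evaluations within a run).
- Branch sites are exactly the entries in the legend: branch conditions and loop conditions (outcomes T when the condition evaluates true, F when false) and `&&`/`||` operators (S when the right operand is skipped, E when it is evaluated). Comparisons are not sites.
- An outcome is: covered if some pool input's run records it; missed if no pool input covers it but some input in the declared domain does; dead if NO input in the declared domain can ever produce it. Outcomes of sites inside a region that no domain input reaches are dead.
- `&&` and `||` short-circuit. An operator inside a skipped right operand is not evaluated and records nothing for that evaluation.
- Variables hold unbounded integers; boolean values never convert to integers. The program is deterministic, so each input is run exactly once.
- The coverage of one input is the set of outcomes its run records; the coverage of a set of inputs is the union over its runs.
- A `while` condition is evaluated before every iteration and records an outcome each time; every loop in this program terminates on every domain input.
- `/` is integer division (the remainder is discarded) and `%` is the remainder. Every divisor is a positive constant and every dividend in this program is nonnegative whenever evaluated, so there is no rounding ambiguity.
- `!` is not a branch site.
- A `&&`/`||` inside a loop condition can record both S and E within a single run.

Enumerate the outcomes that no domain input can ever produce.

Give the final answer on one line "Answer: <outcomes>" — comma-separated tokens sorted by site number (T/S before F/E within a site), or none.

exhaustive pass over the 117-input domain:
  reachable outcomes have witnesses, e.g. B1=T (e.g. c=2, s=4), B1=F (e.g. c=2, s=3), B2=T (e.g. c=2, s=4), B2=F (e.g. c=2, s=5)

Answer: none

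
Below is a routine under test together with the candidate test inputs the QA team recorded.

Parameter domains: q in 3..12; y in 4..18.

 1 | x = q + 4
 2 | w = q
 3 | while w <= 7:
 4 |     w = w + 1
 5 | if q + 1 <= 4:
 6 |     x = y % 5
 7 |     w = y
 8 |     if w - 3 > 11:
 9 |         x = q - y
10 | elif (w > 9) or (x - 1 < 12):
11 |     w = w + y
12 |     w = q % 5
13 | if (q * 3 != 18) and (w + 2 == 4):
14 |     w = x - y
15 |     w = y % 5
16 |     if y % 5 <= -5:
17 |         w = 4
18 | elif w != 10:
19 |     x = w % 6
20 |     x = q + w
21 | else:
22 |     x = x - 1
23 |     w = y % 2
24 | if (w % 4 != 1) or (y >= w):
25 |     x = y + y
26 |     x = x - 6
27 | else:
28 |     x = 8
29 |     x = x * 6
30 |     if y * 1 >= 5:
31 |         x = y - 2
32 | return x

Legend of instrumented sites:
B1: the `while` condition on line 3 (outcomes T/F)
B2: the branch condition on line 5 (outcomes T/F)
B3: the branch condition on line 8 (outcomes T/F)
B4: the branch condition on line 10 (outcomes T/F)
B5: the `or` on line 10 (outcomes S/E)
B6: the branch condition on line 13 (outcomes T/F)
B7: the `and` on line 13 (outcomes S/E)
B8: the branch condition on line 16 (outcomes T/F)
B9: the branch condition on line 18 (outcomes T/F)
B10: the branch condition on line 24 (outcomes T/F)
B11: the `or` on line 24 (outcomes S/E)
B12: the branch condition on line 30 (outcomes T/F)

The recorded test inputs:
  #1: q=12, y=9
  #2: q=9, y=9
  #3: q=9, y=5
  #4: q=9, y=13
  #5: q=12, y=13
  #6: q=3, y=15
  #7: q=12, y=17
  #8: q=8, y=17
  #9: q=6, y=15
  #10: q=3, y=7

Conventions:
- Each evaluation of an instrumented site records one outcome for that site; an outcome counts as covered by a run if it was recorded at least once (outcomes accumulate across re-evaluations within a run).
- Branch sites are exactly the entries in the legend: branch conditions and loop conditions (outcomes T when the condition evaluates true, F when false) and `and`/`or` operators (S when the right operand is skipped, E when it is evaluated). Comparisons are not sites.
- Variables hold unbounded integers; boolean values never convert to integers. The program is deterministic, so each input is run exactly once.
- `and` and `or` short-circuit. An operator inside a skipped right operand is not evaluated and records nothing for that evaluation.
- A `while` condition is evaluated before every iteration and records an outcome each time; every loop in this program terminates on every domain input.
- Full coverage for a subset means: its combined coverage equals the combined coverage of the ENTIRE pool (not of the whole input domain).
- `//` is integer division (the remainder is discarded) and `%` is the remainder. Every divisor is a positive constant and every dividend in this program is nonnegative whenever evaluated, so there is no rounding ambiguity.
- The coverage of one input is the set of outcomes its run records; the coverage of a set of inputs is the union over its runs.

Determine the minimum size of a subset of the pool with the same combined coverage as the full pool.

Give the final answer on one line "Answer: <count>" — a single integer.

run #1 (q=12, y=9) runs B1->F, B2->F, B5->S, B4->T, B7->E, B6->T, B8->F, B11->S, B10->T; records B1=F, B2=F, B4=T, B5=S, B6=T, B7=E, B8=F, B10=T, B11=S
run #2 (q=9, y=9) runs B1->F, B2->F, B5->E, B4->F, B7->E, B6->F, B9->T, B11->E, B10->T; records B1=F, B2=F, B4=F, B5=E, B6=F, B7=E, B9=T, B10=T, B11=E
run #3 (q=9, y=5) runs B1->F, B2->F, B5->E, B4->F, B7->E, B6->F, B9->T, B11->E, B10->F, B12->T; records B1=F, B2=F, B4=F, B5=E, B6=F, B7=E, B9=T, B10=F, B11=E, B12=T
run #4 (q=9, y=13) runs B1->F, B2->F, B5->E, B4->F, B7->E, B6->F, B9->T, B11->E, B10->T; records B1=F, B2=F, B4=F, B5=E, B6=F, B7=E, B9=T, B10=T, B11=E
run #5 (q=12, y=13) runs B1->F, B2->F, B5->S, B4->T, B7->E, B6->T, B8->F, B11->S, B10->T; records B1=F, B2=F, B4=T, B5=S, B6=T, B7=E, B8=F, B10=T, B11=S
run #6 (q=3, y=15) runs B1->T, B1->T, B1->T, B1->T, B1->T, B1->F, B2->T, B3->T, B7->E, B6->F, B9->T, B11->S, B10->T; records B1=T, B1=F, B2=T, B3=T, B6=F, B7=E, B9=T, B10=T, B11=S
run #7 (q=12, y=17) runs B1->F, B2->F, B5->S, B4->T, B7->E, B6->T, B8->F, B11->S, B10->T; records B1=F, B2=F, B4=T, B5=S, B6=T, B7=E, B8=F, B10=T, B11=S
run #8 (q=8, y=17) runs B1->F, B2->F, B5->E, B4->T, B7->E, B6->F, B9->T, B11->S, B10->T; records B1=F, B2=F, B4=T, B5=E, B6=F, B7=E, B9=T, B10=T, B11=S
run #9 (q=6, y=15) runs B1->T, B1->T, B1->F, B2->F, B5->E, B4->T, B7->S, B6->F, B9->T, B11->E, B10->T; records B1=T, B1=F, B2=F, B4=T, B5=E, B6=F, B7=S, B9=T, B10=T, B11=E
run #10 (q=3, y=7) runs B1->T, B1->T, B1->T, B1->T, B1->T, B1->F, B2->T, B3->F, B7->E, B6->F, B9->T, B11->S, B10->T; records B1=T, B1=F, B2=T, B3=F, B6=F, B7=E, B9=T, B10=T, B11=S
the full pool covers 21 outcomes: B1=T, B1=F, B2=T, B2=F, B3=T, B3=F, B4=T, B4=F, B5=S, B5=E, B6=T, B6=F, B7=S, B7=E, B8=F, B9=T, B10=T, B10=F, B11=S, B11=E, B12=T
no size-1 subset reaches all 21 outcomes (best union: 10/21)
no size-2 subset reaches all 21 outcomes (best union: 16/21)
no size-3 subset reaches all 21 outcomes (best union: 19/21)
no size-4 subset reaches all 21 outcomes (best union: 20/21)
size 5: inputs {1, 3, 6, 9, 10} cover all 21 outcomes, and no lexicographically smaller subset of this size does

Answer: 5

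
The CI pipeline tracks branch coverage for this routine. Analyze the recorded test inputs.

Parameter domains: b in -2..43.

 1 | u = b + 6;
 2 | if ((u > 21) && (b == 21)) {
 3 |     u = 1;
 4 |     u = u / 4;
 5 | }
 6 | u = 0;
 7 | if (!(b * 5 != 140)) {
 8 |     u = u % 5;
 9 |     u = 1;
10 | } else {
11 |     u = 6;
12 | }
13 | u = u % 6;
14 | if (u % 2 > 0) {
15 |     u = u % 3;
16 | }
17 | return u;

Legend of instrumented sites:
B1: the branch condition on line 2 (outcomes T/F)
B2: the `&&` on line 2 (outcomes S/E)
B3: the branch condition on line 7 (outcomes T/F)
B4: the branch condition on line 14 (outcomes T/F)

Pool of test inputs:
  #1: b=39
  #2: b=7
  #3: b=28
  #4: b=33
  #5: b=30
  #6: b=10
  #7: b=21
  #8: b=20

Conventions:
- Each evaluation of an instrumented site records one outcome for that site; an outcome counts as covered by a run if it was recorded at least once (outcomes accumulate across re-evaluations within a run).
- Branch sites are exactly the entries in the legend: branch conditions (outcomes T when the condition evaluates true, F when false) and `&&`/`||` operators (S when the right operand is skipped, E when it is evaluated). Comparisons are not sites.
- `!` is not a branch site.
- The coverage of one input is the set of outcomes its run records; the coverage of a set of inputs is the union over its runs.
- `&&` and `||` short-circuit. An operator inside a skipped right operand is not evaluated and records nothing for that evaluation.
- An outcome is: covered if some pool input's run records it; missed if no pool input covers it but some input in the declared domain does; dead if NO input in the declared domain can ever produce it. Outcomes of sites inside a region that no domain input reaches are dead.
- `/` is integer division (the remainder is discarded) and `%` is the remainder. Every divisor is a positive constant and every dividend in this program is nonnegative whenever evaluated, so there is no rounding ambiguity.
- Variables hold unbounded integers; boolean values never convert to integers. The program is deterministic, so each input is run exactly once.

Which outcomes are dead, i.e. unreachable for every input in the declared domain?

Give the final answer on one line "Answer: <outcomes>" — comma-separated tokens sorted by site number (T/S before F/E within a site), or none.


exhaustive pass over the 46-input domain:
  reachable outcomes have witnesses, e.g. B1=T (e.g. b=21), B1=F (e.g. b=-2), B2=S (e.g. b=-2), B2=E (e.g. b=16)
Answer: none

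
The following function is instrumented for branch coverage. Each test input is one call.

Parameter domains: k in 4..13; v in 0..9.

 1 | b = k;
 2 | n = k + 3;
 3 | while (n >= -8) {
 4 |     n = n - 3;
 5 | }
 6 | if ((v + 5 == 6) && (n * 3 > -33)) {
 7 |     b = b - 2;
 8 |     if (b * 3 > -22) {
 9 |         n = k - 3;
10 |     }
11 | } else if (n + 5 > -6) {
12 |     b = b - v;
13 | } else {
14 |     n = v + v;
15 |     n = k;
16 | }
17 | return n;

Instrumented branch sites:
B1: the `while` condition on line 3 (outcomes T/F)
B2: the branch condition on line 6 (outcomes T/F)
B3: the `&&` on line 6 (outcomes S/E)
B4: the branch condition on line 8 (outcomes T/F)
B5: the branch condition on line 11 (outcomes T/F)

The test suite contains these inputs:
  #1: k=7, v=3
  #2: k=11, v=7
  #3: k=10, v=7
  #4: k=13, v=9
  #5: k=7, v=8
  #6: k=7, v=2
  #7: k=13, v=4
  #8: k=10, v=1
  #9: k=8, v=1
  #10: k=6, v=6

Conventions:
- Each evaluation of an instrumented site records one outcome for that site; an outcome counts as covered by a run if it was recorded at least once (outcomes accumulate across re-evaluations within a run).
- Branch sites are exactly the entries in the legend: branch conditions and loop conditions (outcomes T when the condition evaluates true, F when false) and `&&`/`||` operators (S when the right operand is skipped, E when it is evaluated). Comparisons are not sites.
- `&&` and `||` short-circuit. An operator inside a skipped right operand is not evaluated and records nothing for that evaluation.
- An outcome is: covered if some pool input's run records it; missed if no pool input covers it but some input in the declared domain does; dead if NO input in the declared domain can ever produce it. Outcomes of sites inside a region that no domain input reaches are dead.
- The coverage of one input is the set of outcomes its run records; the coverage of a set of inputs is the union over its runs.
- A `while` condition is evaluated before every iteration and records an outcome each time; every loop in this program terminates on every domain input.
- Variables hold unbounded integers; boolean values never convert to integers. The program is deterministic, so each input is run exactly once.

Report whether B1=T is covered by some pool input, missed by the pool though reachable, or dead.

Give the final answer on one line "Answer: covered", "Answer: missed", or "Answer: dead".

B1=T is recorded by pool input(s) 1, 2, 3, 4, 5, 6, 7, 8, 9, 10 -> covered

Answer: covered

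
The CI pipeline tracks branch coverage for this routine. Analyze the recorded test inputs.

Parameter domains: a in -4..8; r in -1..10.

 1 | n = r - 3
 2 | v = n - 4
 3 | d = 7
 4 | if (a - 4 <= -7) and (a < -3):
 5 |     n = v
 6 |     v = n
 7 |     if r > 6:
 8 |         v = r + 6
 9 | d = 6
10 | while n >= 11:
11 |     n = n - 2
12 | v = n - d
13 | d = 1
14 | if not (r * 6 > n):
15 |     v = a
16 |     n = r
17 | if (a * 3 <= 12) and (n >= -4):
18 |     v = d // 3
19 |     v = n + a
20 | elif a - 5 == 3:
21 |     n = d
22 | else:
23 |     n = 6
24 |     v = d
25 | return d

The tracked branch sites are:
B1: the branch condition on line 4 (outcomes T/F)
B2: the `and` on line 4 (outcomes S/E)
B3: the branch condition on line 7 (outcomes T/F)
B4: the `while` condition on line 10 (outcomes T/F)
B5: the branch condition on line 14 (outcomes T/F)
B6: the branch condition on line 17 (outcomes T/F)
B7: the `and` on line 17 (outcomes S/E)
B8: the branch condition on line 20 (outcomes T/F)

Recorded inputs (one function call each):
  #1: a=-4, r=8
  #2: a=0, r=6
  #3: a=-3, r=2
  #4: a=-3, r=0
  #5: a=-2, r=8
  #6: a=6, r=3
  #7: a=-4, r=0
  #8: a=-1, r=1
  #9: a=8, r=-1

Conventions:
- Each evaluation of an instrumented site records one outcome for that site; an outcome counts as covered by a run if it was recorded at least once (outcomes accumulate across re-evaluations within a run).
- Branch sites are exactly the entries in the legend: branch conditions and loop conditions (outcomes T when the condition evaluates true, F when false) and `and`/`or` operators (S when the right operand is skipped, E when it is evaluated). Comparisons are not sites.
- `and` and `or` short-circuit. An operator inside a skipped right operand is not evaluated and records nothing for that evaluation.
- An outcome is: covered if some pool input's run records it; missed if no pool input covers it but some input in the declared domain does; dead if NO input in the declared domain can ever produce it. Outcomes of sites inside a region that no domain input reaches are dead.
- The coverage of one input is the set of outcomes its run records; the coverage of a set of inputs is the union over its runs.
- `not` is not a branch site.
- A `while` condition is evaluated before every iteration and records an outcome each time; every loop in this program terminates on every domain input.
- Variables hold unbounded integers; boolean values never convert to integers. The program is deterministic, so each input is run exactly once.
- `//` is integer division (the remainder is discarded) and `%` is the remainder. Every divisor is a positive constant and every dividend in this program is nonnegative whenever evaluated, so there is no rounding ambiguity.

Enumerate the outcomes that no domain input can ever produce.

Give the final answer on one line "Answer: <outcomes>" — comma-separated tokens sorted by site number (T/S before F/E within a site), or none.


exhaustive pass over the 156-input domain:
  B4=T: never recorded by any domain input -> dead
  reachable outcomes have witnesses, e.g. B1=T (e.g. a=-4, r=-1), B1=F (e.g. a=-3, r=-1), B2=S (e.g. a=-2, r=-1), B2=E (e.g. a=-4, r=-1)
Answer: B4=T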